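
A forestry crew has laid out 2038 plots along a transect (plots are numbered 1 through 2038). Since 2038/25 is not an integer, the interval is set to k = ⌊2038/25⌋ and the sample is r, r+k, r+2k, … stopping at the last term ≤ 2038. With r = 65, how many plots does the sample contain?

25

k = ⌊2038/25⌋ = 81
Achieved size = ⌊(2038 − 65)/81⌋ + 1 = ⌊1973/81⌋ + 1 = 24 + 1 = 25
(last selection: 65 + 24×81 = 2009 ≤ 2038; next would be 2090 > 2038)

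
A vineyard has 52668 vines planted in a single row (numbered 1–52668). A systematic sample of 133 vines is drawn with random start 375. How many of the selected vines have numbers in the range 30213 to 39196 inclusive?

23

k = 52668/133 = 396
First selection ≥ 30213: 375 + ⌈(30213−375)/396⌉·396 = 375 + 76×396 = 30471
Last selection ≤ 39196: 375 + ⌊(39196−375)/396⌋·396 = 375 + 98×396 = 39183
Count = 98 − 76 + 1 = 23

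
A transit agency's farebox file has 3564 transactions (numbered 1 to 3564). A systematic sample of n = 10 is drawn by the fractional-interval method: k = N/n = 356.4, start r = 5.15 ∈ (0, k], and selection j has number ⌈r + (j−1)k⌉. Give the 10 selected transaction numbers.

j=1: r + 0k = 5.15 → ⌈·⌉ = 6
j=2: r + 1k = 361.55 → ⌈·⌉ = 362
j=3: r + 2k = 717.95 → ⌈·⌉ = 718
j=4: r + 3k = 1074.35 → ⌈·⌉ = 1075
j=5: r + 4k = 1430.75 → ⌈·⌉ = 1431
j=6: r + 5k = 1787.15 → ⌈·⌉ = 1788
j=7: r + 6k = 2143.55 → ⌈·⌉ = 2144
j=8: r + 7k = 2499.95 → ⌈·⌉ = 2500
j=9: r + 8k = 2856.35 → ⌈·⌉ = 2857
j=10: r + 9k = 3212.75 → ⌈·⌉ = 3213

6, 362, 718, 1075, 1431, 1788, 2144, 2500, 2857, 3213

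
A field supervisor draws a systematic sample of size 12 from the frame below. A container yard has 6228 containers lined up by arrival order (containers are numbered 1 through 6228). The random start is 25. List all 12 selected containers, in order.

k = N/n = 6228/12 = 519
container 1: 25
container 2: 25 + 519 = 544
container 3: 544 + 519 = 1063
container 4: 1063 + 519 = 1582
container 5: 1582 + 519 = 2101
container 6: 2101 + 519 = 2620
container 7: 2620 + 519 = 3139
container 8: 3139 + 519 = 3658
container 9: 3658 + 519 = 4177
container 10: 4177 + 519 = 4696
container 11: 4696 + 519 = 5215
container 12: 5215 + 519 = 5734

25, 544, 1063, 1582, 2101, 2620, 3139, 3658, 4177, 4696, 5215, 5734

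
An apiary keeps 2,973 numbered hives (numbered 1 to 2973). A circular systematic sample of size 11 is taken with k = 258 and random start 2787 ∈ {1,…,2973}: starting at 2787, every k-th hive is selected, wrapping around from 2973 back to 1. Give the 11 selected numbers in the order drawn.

2787, 72, 330, 588, 846, 1104, 1362, 1620, 1878, 2136, 2394

Selection 1: 2787
Selection 2: 2787 + 258 = 3045 → 3045 − 2973 = 72
Selection 3: 72 + 258 = 330
Selection 4: 330 + 258 = 588
Selection 5: 588 + 258 = 846
Selection 6: 846 + 258 = 1104
Selection 7: 1104 + 258 = 1362
Selection 8: 1362 + 258 = 1620
Selection 9: 1620 + 258 = 1878
Selection 10: 1878 + 258 = 2136
Selection 11: 2136 + 258 = 2394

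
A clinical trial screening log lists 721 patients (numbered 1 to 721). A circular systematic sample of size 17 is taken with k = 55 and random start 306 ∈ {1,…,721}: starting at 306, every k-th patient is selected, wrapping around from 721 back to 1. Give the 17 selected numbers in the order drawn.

306, 361, 416, 471, 526, 581, 636, 691, 25, 80, 135, 190, 245, 300, 355, 410, 465

Selection 1: 306
Selection 2: 306 + 55 = 361
Selection 3: 361 + 55 = 416
Selection 4: 416 + 55 = 471
Selection 5: 471 + 55 = 526
Selection 6: 526 + 55 = 581
Selection 7: 581 + 55 = 636
Selection 8: 636 + 55 = 691
Selection 9: 691 + 55 = 746 → 746 − 721 = 25
Selection 10: 25 + 55 = 80
Selection 11: 80 + 55 = 135
Selection 12: 135 + 55 = 190
Selection 13: 190 + 55 = 245
Selection 14: 245 + 55 = 300
Selection 15: 300 + 55 = 355
Selection 16: 355 + 55 = 410
Selection 17: 410 + 55 = 465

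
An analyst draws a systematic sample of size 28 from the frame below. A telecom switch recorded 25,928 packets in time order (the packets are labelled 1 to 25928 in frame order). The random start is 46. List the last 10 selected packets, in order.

k = N/n = 25928/28 = 926
19th selection = 46 + 18×926 = 16714
20th: 16714 + 926 = 17640
21st: 17640 + 926 = 18566
22nd: 18566 + 926 = 19492
23rd: 19492 + 926 = 20418
24th: 20418 + 926 = 21344
25th: 21344 + 926 = 22270
26th: 22270 + 926 = 23196
27th: 23196 + 926 = 24122
28th: 24122 + 926 = 25048

16714, 17640, 18566, 19492, 20418, 21344, 22270, 23196, 24122, 25048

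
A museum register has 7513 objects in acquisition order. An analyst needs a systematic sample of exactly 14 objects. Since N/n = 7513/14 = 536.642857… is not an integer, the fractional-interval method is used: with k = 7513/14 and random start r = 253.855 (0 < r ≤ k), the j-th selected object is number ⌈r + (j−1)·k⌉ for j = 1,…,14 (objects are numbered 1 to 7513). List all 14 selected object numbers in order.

j=1: r + 0k = 253.855 → ⌈·⌉ = 254
j=2: r + 1k = 790.497857… → ⌈·⌉ = 791
j=3: r + 2k = 1327.140714… → ⌈·⌉ = 1328
j=4: r + 3k = 1863.783571… → ⌈·⌉ = 1864
j=5: r + 4k = 2400.426428… → ⌈·⌉ = 2401
j=6: r + 5k = 2937.069285… → ⌈·⌉ = 2938
j=7: r + 6k = 3473.712142… → ⌈·⌉ = 3474
j=8: r + 7k = 4010.355 → ⌈·⌉ = 4011
j=9: r + 8k = 4546.997857… → ⌈·⌉ = 4547
j=10: r + 9k = 5083.640714… → ⌈·⌉ = 5084
j=11: r + 10k = 5620.283571… → ⌈·⌉ = 5621
j=12: r + 11k = 6156.926428… → ⌈·⌉ = 6157
j=13: r + 12k = 6693.569285… → ⌈·⌉ = 6694
j=14: r + 13k = 7230.212142… → ⌈·⌉ = 7231

254, 791, 1328, 1864, 2401, 2938, 3474, 4011, 4547, 5084, 5621, 6157, 6694, 7231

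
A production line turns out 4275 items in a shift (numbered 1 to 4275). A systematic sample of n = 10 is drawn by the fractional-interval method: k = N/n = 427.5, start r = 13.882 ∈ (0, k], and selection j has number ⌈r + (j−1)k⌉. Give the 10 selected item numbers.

14, 442, 869, 1297, 1724, 2152, 2579, 3007, 3434, 3862

j=1: r + 0k = 13.882 → ⌈·⌉ = 14
j=2: r + 1k = 441.382 → ⌈·⌉ = 442
j=3: r + 2k = 868.882 → ⌈·⌉ = 869
j=4: r + 3k = 1296.382 → ⌈·⌉ = 1297
j=5: r + 4k = 1723.882 → ⌈·⌉ = 1724
j=6: r + 5k = 2151.382 → ⌈·⌉ = 2152
j=7: r + 6k = 2578.882 → ⌈·⌉ = 2579
j=8: r + 7k = 3006.382 → ⌈·⌉ = 3007
j=9: r + 8k = 3433.882 → ⌈·⌉ = 3434
j=10: r + 9k = 3861.382 → ⌈·⌉ = 3862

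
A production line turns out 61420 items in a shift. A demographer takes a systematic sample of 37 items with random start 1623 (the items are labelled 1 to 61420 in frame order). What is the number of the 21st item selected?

k = 61420/37 = 1660
21st selection = r + (21−1)·k = 1623 + 20×1660 = 1623 + 33200 = 34823

34823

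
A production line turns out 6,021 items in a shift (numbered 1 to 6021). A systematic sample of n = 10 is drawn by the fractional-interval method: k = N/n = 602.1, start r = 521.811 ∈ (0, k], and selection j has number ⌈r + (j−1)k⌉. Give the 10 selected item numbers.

522, 1124, 1727, 2329, 2931, 3533, 4135, 4737, 5339, 5941

j=1: r + 0k = 521.811 → ⌈·⌉ = 522
j=2: r + 1k = 1123.911 → ⌈·⌉ = 1124
j=3: r + 2k = 1726.011 → ⌈·⌉ = 1727
j=4: r + 3k = 2328.111 → ⌈·⌉ = 2329
j=5: r + 4k = 2930.211 → ⌈·⌉ = 2931
j=6: r + 5k = 3532.311 → ⌈·⌉ = 3533
j=7: r + 6k = 4134.411 → ⌈·⌉ = 4135
j=8: r + 7k = 4736.511 → ⌈·⌉ = 4737
j=9: r + 8k = 5338.611 → ⌈·⌉ = 5339
j=10: r + 9k = 5940.711 → ⌈·⌉ = 5941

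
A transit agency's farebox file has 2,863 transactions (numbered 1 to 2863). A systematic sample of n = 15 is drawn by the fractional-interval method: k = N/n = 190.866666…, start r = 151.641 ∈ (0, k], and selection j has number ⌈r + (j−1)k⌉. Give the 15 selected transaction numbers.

152, 343, 534, 725, 916, 1106, 1297, 1488, 1679, 1870, 2061, 2252, 2443, 2633, 2824

j=1: r + 0k = 151.641 → ⌈·⌉ = 152
j=2: r + 1k = 342.507666… → ⌈·⌉ = 343
j=3: r + 2k = 533.374333… → ⌈·⌉ = 534
j=4: r + 3k = 724.241 → ⌈·⌉ = 725
j=5: r + 4k = 915.107666… → ⌈·⌉ = 916
j=6: r + 5k = 1105.974333… → ⌈·⌉ = 1106
j=7: r + 6k = 1296.841 → ⌈·⌉ = 1297
j=8: r + 7k = 1487.707666… → ⌈·⌉ = 1488
j=9: r + 8k = 1678.574333… → ⌈·⌉ = 1679
j=10: r + 9k = 1869.441 → ⌈·⌉ = 1870
j=11: r + 10k = 2060.307666… → ⌈·⌉ = 2061
j=12: r + 11k = 2251.174333… → ⌈·⌉ = 2252
j=13: r + 12k = 2442.041 → ⌈·⌉ = 2443
j=14: r + 13k = 2632.907666… → ⌈·⌉ = 2633
j=15: r + 14k = 2823.774333… → ⌈·⌉ = 2824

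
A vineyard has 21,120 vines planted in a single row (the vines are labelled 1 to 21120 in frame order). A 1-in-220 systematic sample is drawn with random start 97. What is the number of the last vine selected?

20997

k = 220
96th selection = r + (96−1)·k = 97 + 95×220 = 97 + 20900 = 20997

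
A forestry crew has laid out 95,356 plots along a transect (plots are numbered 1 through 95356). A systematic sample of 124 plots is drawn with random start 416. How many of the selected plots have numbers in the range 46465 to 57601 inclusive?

k = 95356/124 = 769
First selection ≥ 46465: 416 + ⌈(46465−416)/769⌉·769 = 416 + 60×769 = 46556
Last selection ≤ 57601: 416 + ⌊(57601−416)/769⌋·769 = 416 + 74×769 = 57322
Count = 74 − 60 + 1 = 15

15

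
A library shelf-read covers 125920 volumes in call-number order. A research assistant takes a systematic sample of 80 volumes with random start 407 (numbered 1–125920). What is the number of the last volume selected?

124753

k = 125920/80 = 1574
80th selection = r + (80−1)·k = 407 + 79×1574 = 407 + 124346 = 124753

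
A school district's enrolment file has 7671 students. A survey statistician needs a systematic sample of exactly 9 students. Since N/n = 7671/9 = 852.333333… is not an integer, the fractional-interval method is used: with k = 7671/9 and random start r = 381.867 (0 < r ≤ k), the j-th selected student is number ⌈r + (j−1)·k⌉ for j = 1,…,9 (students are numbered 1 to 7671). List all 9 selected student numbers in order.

382, 1235, 2087, 2939, 3792, 4644, 5496, 6349, 7201

j=1: r + 0k = 381.867 → ⌈·⌉ = 382
j=2: r + 1k = 1234.200333… → ⌈·⌉ = 1235
j=3: r + 2k = 2086.533666… → ⌈·⌉ = 2087
j=4: r + 3k = 2938.867 → ⌈·⌉ = 2939
j=5: r + 4k = 3791.200333… → ⌈·⌉ = 3792
j=6: r + 5k = 4643.533666… → ⌈·⌉ = 4644
j=7: r + 6k = 5495.867 → ⌈·⌉ = 5496
j=8: r + 7k = 6348.200333… → ⌈·⌉ = 6349
j=9: r + 8k = 7200.533666… → ⌈·⌉ = 7201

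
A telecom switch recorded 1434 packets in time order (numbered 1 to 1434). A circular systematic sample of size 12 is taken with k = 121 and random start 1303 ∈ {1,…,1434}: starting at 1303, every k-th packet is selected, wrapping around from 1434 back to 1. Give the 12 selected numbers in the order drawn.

Selection 1: 1303
Selection 2: 1303 + 121 = 1424
Selection 3: 1424 + 121 = 1545 → 1545 − 1434 = 111
Selection 4: 111 + 121 = 232
Selection 5: 232 + 121 = 353
Selection 6: 353 + 121 = 474
Selection 7: 474 + 121 = 595
Selection 8: 595 + 121 = 716
Selection 9: 716 + 121 = 837
Selection 10: 837 + 121 = 958
Selection 11: 958 + 121 = 1079
Selection 12: 1079 + 121 = 1200

1303, 1424, 111, 232, 353, 474, 595, 716, 837, 958, 1079, 1200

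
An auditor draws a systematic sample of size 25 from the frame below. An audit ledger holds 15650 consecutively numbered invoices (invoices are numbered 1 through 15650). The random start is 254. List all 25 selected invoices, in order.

k = N/n = 15650/25 = 626
invoice 1: 254
invoice 2: 254 + 626 = 880
invoice 3: 880 + 626 = 1506
invoice 4: 1506 + 626 = 2132
invoice 5: 2132 + 626 = 2758
invoice 6: 2758 + 626 = 3384
invoice 7: 3384 + 626 = 4010
invoice 8: 4010 + 626 = 4636
invoice 9: 4636 + 626 = 5262
invoice 10: 5262 + 626 = 5888
invoice 11: 5888 + 626 = 6514
invoice 12: 6514 + 626 = 7140
invoice 13: 7140 + 626 = 7766
invoice 14: 7766 + 626 = 8392
invoice 15: 8392 + 626 = 9018
invoice 16: 9018 + 626 = 9644
invoice 17: 9644 + 626 = 10270
invoice 18: 10270 + 626 = 10896
invoice 19: 10896 + 626 = 11522
invoice 20: 11522 + 626 = 12148
invoice 21: 12148 + 626 = 12774
invoice 22: 12774 + 626 = 13400
invoice 23: 13400 + 626 = 14026
invoice 24: 14026 + 626 = 14652
invoice 25: 14652 + 626 = 15278

254, 880, 1506, 2132, 2758, 3384, 4010, 4636, 5262, 5888, 6514, 7140, 7766, 8392, 9018, 9644, 10270, 10896, 11522, 12148, 12774, 13400, 14026, 14652, 15278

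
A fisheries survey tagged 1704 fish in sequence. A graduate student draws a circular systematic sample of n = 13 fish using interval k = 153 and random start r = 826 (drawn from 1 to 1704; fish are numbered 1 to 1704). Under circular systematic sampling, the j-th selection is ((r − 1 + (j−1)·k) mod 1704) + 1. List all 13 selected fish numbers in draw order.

826, 979, 1132, 1285, 1438, 1591, 40, 193, 346, 499, 652, 805, 958

Selection 1: 826
Selection 2: 826 + 153 = 979
Selection 3: 979 + 153 = 1132
Selection 4: 1132 + 153 = 1285
Selection 5: 1285 + 153 = 1438
Selection 6: 1438 + 153 = 1591
Selection 7: 1591 + 153 = 1744 → 1744 − 1704 = 40
Selection 8: 40 + 153 = 193
Selection 9: 193 + 153 = 346
Selection 10: 346 + 153 = 499
Selection 11: 499 + 153 = 652
Selection 12: 652 + 153 = 805
Selection 13: 805 + 153 = 958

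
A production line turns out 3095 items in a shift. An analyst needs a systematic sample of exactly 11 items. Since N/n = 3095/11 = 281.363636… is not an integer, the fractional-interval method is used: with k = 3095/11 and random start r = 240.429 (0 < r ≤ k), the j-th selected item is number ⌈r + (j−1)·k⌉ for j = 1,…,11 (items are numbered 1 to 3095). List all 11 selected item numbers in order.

j=1: r + 0k = 240.429 → ⌈·⌉ = 241
j=2: r + 1k = 521.792636… → ⌈·⌉ = 522
j=3: r + 2k = 803.156272… → ⌈·⌉ = 804
j=4: r + 3k = 1084.519909… → ⌈·⌉ = 1085
j=5: r + 4k = 1365.883545… → ⌈·⌉ = 1366
j=6: r + 5k = 1647.247181… → ⌈·⌉ = 1648
j=7: r + 6k = 1928.610818… → ⌈·⌉ = 1929
j=8: r + 7k = 2209.974454… → ⌈·⌉ = 2210
j=9: r + 8k = 2491.338090… → ⌈·⌉ = 2492
j=10: r + 9k = 2772.701727… → ⌈·⌉ = 2773
j=11: r + 10k = 3054.065363… → ⌈·⌉ = 3055

241, 522, 804, 1085, 1366, 1648, 1929, 2210, 2492, 2773, 3055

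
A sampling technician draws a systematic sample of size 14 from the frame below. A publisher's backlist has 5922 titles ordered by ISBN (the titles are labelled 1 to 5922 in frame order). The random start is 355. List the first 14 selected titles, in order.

355, 778, 1201, 1624, 2047, 2470, 2893, 3316, 3739, 4162, 4585, 5008, 5431, 5854

k = N/n = 5922/14 = 423
title 1: 355
title 2: 355 + 423 = 778
title 3: 778 + 423 = 1201
title 4: 1201 + 423 = 1624
title 5: 1624 + 423 = 2047
title 6: 2047 + 423 = 2470
title 7: 2470 + 423 = 2893
title 8: 2893 + 423 = 3316
title 9: 3316 + 423 = 3739
title 10: 3739 + 423 = 4162
title 11: 4162 + 423 = 4585
title 12: 4585 + 423 = 5008
title 13: 5008 + 423 = 5431
title 14: 5431 + 423 = 5854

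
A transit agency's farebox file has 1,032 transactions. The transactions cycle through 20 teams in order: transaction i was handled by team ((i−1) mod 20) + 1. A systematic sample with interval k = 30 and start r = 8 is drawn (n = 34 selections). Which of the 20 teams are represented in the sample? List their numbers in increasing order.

Consecutive selections differ by k = 30, so their team numbers differ by 30 mod 20 = 10.
gcd(30, 20) = 10, so the sample visits 20/10 = 2 distinct residues mod 20.
Start 8 is team 8; the teams hit are 8, 18.

8, 18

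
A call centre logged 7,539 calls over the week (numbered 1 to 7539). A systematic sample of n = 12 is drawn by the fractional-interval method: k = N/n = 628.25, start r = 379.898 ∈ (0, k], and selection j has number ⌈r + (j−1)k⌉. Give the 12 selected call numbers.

j=1: r + 0k = 379.898 → ⌈·⌉ = 380
j=2: r + 1k = 1008.148 → ⌈·⌉ = 1009
j=3: r + 2k = 1636.398 → ⌈·⌉ = 1637
j=4: r + 3k = 2264.648 → ⌈·⌉ = 2265
j=5: r + 4k = 2892.898 → ⌈·⌉ = 2893
j=6: r + 5k = 3521.148 → ⌈·⌉ = 3522
j=7: r + 6k = 4149.398 → ⌈·⌉ = 4150
j=8: r + 7k = 4777.648 → ⌈·⌉ = 4778
j=9: r + 8k = 5405.898 → ⌈·⌉ = 5406
j=10: r + 9k = 6034.148 → ⌈·⌉ = 6035
j=11: r + 10k = 6662.398 → ⌈·⌉ = 6663
j=12: r + 11k = 7290.648 → ⌈·⌉ = 7291

380, 1009, 1637, 2265, 2893, 3522, 4150, 4778, 5406, 6035, 6663, 7291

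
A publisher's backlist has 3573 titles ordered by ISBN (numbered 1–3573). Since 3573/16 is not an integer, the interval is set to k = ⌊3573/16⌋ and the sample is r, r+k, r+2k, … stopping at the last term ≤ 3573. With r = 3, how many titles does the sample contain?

k = ⌊3573/16⌋ = 223
Achieved size = ⌊(3573 − 3)/223⌋ + 1 = ⌊3570/223⌋ + 1 = 16 + 1 = 17
(last selection: 3 + 16×223 = 3571 ≤ 3573; next would be 3794 > 3573)

17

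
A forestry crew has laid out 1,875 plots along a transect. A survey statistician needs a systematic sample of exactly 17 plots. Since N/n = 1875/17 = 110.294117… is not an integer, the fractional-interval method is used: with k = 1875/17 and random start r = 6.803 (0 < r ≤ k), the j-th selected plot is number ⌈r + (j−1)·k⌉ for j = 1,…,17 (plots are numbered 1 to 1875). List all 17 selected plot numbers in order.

j=1: r + 0k = 6.803 → ⌈·⌉ = 7
j=2: r + 1k = 117.097117… → ⌈·⌉ = 118
j=3: r + 2k = 227.391235… → ⌈·⌉ = 228
j=4: r + 3k = 337.685352… → ⌈·⌉ = 338
j=5: r + 4k = 447.979470… → ⌈·⌉ = 448
j=6: r + 5k = 558.273588… → ⌈·⌉ = 559
j=7: r + 6k = 668.567705… → ⌈·⌉ = 669
j=8: r + 7k = 778.861823… → ⌈·⌉ = 779
j=9: r + 8k = 889.155941… → ⌈·⌉ = 890
j=10: r + 9k = 999.450058… → ⌈·⌉ = 1000
j=11: r + 10k = 1109.744176… → ⌈·⌉ = 1110
j=12: r + 11k = 1220.038294… → ⌈·⌉ = 1221
j=13: r + 12k = 1330.332411… → ⌈·⌉ = 1331
j=14: r + 13k = 1440.626529… → ⌈·⌉ = 1441
j=15: r + 14k = 1550.920647… → ⌈·⌉ = 1551
j=16: r + 15k = 1661.214764… → ⌈·⌉ = 1662
j=17: r + 16k = 1771.508882… → ⌈·⌉ = 1772

7, 118, 228, 338, 448, 559, 669, 779, 890, 1000, 1110, 1221, 1331, 1441, 1551, 1662, 1772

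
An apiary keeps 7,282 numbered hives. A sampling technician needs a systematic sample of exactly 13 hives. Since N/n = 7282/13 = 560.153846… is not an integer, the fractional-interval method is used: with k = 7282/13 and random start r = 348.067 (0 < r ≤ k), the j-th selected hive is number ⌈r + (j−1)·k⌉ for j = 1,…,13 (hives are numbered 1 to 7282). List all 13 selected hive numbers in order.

j=1: r + 0k = 348.067 → ⌈·⌉ = 349
j=2: r + 1k = 908.220846… → ⌈·⌉ = 909
j=3: r + 2k = 1468.374692… → ⌈·⌉ = 1469
j=4: r + 3k = 2028.528538… → ⌈·⌉ = 2029
j=5: r + 4k = 2588.682384… → ⌈·⌉ = 2589
j=6: r + 5k = 3148.836230… → ⌈·⌉ = 3149
j=7: r + 6k = 3708.990076… → ⌈·⌉ = 3709
j=8: r + 7k = 4269.143923… → ⌈·⌉ = 4270
j=9: r + 8k = 4829.297769… → ⌈·⌉ = 4830
j=10: r + 9k = 5389.451615… → ⌈·⌉ = 5390
j=11: r + 10k = 5949.605461… → ⌈·⌉ = 5950
j=12: r + 11k = 6509.759307… → ⌈·⌉ = 6510
j=13: r + 12k = 7069.913153… → ⌈·⌉ = 7070

349, 909, 1469, 2029, 2589, 3149, 3709, 4270, 4830, 5390, 5950, 6510, 7070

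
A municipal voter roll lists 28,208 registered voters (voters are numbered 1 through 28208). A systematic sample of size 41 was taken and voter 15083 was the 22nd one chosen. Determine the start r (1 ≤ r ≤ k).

k = 28208/41 = 688
r = 15083 − (22−1)×688 = 15083 − 14448 = 635

635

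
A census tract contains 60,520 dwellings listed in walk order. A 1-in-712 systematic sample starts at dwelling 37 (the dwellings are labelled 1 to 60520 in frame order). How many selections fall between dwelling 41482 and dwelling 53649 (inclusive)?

17

k = 712
First selection ≥ 41482: 37 + ⌈(41482−37)/712⌉·712 = 37 + 59×712 = 42045
Last selection ≤ 53649: 37 + ⌊(53649−37)/712⌋·712 = 37 + 75×712 = 53437
Count = 75 − 59 + 1 = 17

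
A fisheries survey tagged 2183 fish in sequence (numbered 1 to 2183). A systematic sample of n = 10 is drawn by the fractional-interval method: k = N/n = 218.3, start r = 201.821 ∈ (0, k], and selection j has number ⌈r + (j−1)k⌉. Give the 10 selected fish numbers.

202, 421, 639, 857, 1076, 1294, 1512, 1730, 1949, 2167

j=1: r + 0k = 201.821 → ⌈·⌉ = 202
j=2: r + 1k = 420.121 → ⌈·⌉ = 421
j=3: r + 2k = 638.421 → ⌈·⌉ = 639
j=4: r + 3k = 856.721 → ⌈·⌉ = 857
j=5: r + 4k = 1075.021 → ⌈·⌉ = 1076
j=6: r + 5k = 1293.321 → ⌈·⌉ = 1294
j=7: r + 6k = 1511.621 → ⌈·⌉ = 1512
j=8: r + 7k = 1729.921 → ⌈·⌉ = 1730
j=9: r + 8k = 1948.221 → ⌈·⌉ = 1949
j=10: r + 9k = 2166.521 → ⌈·⌉ = 2167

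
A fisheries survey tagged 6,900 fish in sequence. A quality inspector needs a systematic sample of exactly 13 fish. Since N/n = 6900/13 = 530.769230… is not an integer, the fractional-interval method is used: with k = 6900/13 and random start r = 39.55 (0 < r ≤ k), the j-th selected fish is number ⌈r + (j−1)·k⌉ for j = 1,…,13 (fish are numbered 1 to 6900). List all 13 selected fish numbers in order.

40, 571, 1102, 1632, 2163, 2694, 3225, 3755, 4286, 4817, 5348, 5879, 6409

j=1: r + 0k = 39.55 → ⌈·⌉ = 40
j=2: r + 1k = 570.319230… → ⌈·⌉ = 571
j=3: r + 2k = 1101.088461… → ⌈·⌉ = 1102
j=4: r + 3k = 1631.857692… → ⌈·⌉ = 1632
j=5: r + 4k = 2162.626923… → ⌈·⌉ = 2163
j=6: r + 5k = 2693.396153… → ⌈·⌉ = 2694
j=7: r + 6k = 3224.165384… → ⌈·⌉ = 3225
j=8: r + 7k = 3754.934615… → ⌈·⌉ = 3755
j=9: r + 8k = 4285.703846… → ⌈·⌉ = 4286
j=10: r + 9k = 4816.473076… → ⌈·⌉ = 4817
j=11: r + 10k = 5347.242307… → ⌈·⌉ = 5348
j=12: r + 11k = 5878.011538… → ⌈·⌉ = 5879
j=13: r + 12k = 6408.780769… → ⌈·⌉ = 6409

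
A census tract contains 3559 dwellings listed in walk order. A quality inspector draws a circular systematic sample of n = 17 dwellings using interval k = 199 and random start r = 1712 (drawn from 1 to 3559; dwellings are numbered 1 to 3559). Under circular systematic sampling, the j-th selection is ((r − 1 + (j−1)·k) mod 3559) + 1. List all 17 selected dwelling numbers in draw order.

Selection 1: 1712
Selection 2: 1712 + 199 = 1911
Selection 3: 1911 + 199 = 2110
Selection 4: 2110 + 199 = 2309
Selection 5: 2309 + 199 = 2508
Selection 6: 2508 + 199 = 2707
Selection 7: 2707 + 199 = 2906
Selection 8: 2906 + 199 = 3105
Selection 9: 3105 + 199 = 3304
Selection 10: 3304 + 199 = 3503
Selection 11: 3503 + 199 = 3702 → 3702 − 3559 = 143
Selection 12: 143 + 199 = 342
Selection 13: 342 + 199 = 541
Selection 14: 541 + 199 = 740
Selection 15: 740 + 199 = 939
Selection 16: 939 + 199 = 1138
Selection 17: 1138 + 199 = 1337

1712, 1911, 2110, 2309, 2508, 2707, 2906, 3105, 3304, 3503, 143, 342, 541, 740, 939, 1138, 1337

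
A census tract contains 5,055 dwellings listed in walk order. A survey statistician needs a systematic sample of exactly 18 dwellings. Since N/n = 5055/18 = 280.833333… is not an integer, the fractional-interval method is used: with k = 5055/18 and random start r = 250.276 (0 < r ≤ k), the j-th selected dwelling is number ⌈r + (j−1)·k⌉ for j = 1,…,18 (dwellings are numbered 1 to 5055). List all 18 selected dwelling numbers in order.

j=1: r + 0k = 250.276 → ⌈·⌉ = 251
j=2: r + 1k = 531.109333… → ⌈·⌉ = 532
j=3: r + 2k = 811.942666… → ⌈·⌉ = 812
j=4: r + 3k = 1092.776 → ⌈·⌉ = 1093
j=5: r + 4k = 1373.609333… → ⌈·⌉ = 1374
j=6: r + 5k = 1654.442666… → ⌈·⌉ = 1655
j=7: r + 6k = 1935.276 → ⌈·⌉ = 1936
j=8: r + 7k = 2216.109333… → ⌈·⌉ = 2217
j=9: r + 8k = 2496.942666… → ⌈·⌉ = 2497
j=10: r + 9k = 2777.776 → ⌈·⌉ = 2778
j=11: r + 10k = 3058.609333… → ⌈·⌉ = 3059
j=12: r + 11k = 3339.442666… → ⌈·⌉ = 3340
j=13: r + 12k = 3620.276 → ⌈·⌉ = 3621
j=14: r + 13k = 3901.109333… → ⌈·⌉ = 3902
j=15: r + 14k = 4181.942666… → ⌈·⌉ = 4182
j=16: r + 15k = 4462.776 → ⌈·⌉ = 4463
j=17: r + 16k = 4743.609333… → ⌈·⌉ = 4744
j=18: r + 17k = 5024.442666… → ⌈·⌉ = 5025

251, 532, 812, 1093, 1374, 1655, 1936, 2217, 2497, 2778, 3059, 3340, 3621, 3902, 4182, 4463, 4744, 5025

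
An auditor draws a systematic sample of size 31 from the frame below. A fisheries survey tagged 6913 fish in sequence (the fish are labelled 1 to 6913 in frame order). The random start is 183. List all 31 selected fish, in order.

183, 406, 629, 852, 1075, 1298, 1521, 1744, 1967, 2190, 2413, 2636, 2859, 3082, 3305, 3528, 3751, 3974, 4197, 4420, 4643, 4866, 5089, 5312, 5535, 5758, 5981, 6204, 6427, 6650, 6873

k = N/n = 6913/31 = 223
fish 1: 183
fish 2: 183 + 223 = 406
fish 3: 406 + 223 = 629
fish 4: 629 + 223 = 852
fish 5: 852 + 223 = 1075
fish 6: 1075 + 223 = 1298
fish 7: 1298 + 223 = 1521
fish 8: 1521 + 223 = 1744
fish 9: 1744 + 223 = 1967
fish 10: 1967 + 223 = 2190
fish 11: 2190 + 223 = 2413
fish 12: 2413 + 223 = 2636
fish 13: 2636 + 223 = 2859
fish 14: 2859 + 223 = 3082
fish 15: 3082 + 223 = 3305
fish 16: 3305 + 223 = 3528
fish 17: 3528 + 223 = 3751
fish 18: 3751 + 223 = 3974
fish 19: 3974 + 223 = 4197
fish 20: 4197 + 223 = 4420
fish 21: 4420 + 223 = 4643
fish 22: 4643 + 223 = 4866
fish 23: 4866 + 223 = 5089
fish 24: 5089 + 223 = 5312
fish 25: 5312 + 223 = 5535
fish 26: 5535 + 223 = 5758
fish 27: 5758 + 223 = 5981
fish 28: 5981 + 223 = 6204
fish 29: 6204 + 223 = 6427
fish 30: 6427 + 223 = 6650
fish 31: 6650 + 223 = 6873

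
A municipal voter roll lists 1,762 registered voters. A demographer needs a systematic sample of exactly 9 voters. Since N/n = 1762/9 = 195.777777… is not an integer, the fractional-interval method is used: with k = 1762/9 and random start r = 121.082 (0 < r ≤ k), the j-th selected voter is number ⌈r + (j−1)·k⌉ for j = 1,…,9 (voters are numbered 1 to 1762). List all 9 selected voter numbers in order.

j=1: r + 0k = 121.082 → ⌈·⌉ = 122
j=2: r + 1k = 316.859777… → ⌈·⌉ = 317
j=3: r + 2k = 512.637555… → ⌈·⌉ = 513
j=4: r + 3k = 708.415333… → ⌈·⌉ = 709
j=5: r + 4k = 904.193111… → ⌈·⌉ = 905
j=6: r + 5k = 1099.970888… → ⌈·⌉ = 1100
j=7: r + 6k = 1295.748666… → ⌈·⌉ = 1296
j=8: r + 7k = 1491.526444… → ⌈·⌉ = 1492
j=9: r + 8k = 1687.304222… → ⌈·⌉ = 1688

122, 317, 513, 709, 905, 1100, 1296, 1492, 1688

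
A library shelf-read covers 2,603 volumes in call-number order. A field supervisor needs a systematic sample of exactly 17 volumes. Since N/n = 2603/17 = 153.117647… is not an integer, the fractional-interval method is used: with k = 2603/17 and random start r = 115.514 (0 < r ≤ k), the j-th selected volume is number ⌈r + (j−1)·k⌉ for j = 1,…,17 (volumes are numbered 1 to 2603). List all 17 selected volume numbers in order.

j=1: r + 0k = 115.514 → ⌈·⌉ = 116
j=2: r + 1k = 268.631647… → ⌈·⌉ = 269
j=3: r + 2k = 421.749294… → ⌈·⌉ = 422
j=4: r + 3k = 574.866941… → ⌈·⌉ = 575
j=5: r + 4k = 727.984588… → ⌈·⌉ = 728
j=6: r + 5k = 881.102235… → ⌈·⌉ = 882
j=7: r + 6k = 1034.219882… → ⌈·⌉ = 1035
j=8: r + 7k = 1187.337529… → ⌈·⌉ = 1188
j=9: r + 8k = 1340.455176… → ⌈·⌉ = 1341
j=10: r + 9k = 1493.572823… → ⌈·⌉ = 1494
j=11: r + 10k = 1646.690470… → ⌈·⌉ = 1647
j=12: r + 11k = 1799.808117… → ⌈·⌉ = 1800
j=13: r + 12k = 1952.925764… → ⌈·⌉ = 1953
j=14: r + 13k = 2106.043411… → ⌈·⌉ = 2107
j=15: r + 14k = 2259.161058… → ⌈·⌉ = 2260
j=16: r + 15k = 2412.278705… → ⌈·⌉ = 2413
j=17: r + 16k = 2565.396352… → ⌈·⌉ = 2566

116, 269, 422, 575, 728, 882, 1035, 1188, 1341, 1494, 1647, 1800, 1953, 2107, 2260, 2413, 2566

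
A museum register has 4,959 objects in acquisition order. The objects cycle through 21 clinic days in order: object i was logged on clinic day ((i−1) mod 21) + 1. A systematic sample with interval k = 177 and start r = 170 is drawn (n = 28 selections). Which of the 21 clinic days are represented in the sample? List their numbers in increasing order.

Consecutive selections differ by k = 177, so their clinic day numbers differ by 177 mod 21 = 9.
gcd(177, 21) = 3, so the sample visits 21/3 = 7 distinct residues mod 21.
Start 170 is clinic day 2; the clinic days hit are 2, 5, 8, 11, 14, 17, 20.

2, 5, 8, 11, 14, 17, 20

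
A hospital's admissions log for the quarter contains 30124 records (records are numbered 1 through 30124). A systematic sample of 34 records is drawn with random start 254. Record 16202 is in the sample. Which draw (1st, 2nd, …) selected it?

k = 30124/34 = 886
position = (16202 − 254)/886 + 1 = 15948/886 + 1 = 18 + 1 = 19

19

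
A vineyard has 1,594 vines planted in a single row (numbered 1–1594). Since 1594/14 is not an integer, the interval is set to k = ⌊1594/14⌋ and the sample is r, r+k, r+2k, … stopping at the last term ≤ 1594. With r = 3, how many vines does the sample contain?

15

k = ⌊1594/14⌋ = 113
Achieved size = ⌊(1594 − 3)/113⌋ + 1 = ⌊1591/113⌋ + 1 = 14 + 1 = 15
(last selection: 3 + 14×113 = 1585 ≤ 1594; next would be 1698 > 1594)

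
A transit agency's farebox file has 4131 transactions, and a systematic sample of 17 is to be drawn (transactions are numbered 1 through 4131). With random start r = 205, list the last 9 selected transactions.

k = N/n = 4131/17 = 243
9th selection = 205 + 8×243 = 2149
10th: 2149 + 243 = 2392
11th: 2392 + 243 = 2635
12th: 2635 + 243 = 2878
13th: 2878 + 243 = 3121
14th: 3121 + 243 = 3364
15th: 3364 + 243 = 3607
16th: 3607 + 243 = 3850
17th: 3850 + 243 = 4093

2149, 2392, 2635, 2878, 3121, 3364, 3607, 3850, 4093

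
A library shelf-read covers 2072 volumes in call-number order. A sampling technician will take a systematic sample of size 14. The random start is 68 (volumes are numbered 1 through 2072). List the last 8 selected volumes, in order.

k = N/n = 2072/14 = 148
7th selection = 68 + 6×148 = 956
8th: 956 + 148 = 1104
9th: 1104 + 148 = 1252
10th: 1252 + 148 = 1400
11th: 1400 + 148 = 1548
12th: 1548 + 148 = 1696
13th: 1696 + 148 = 1844
14th: 1844 + 148 = 1992

956, 1104, 1252, 1400, 1548, 1696, 1844, 1992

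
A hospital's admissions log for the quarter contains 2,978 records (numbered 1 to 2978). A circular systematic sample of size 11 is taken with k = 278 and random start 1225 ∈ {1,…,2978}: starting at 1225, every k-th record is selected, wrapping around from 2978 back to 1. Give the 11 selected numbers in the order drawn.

1225, 1503, 1781, 2059, 2337, 2615, 2893, 193, 471, 749, 1027

Selection 1: 1225
Selection 2: 1225 + 278 = 1503
Selection 3: 1503 + 278 = 1781
Selection 4: 1781 + 278 = 2059
Selection 5: 2059 + 278 = 2337
Selection 6: 2337 + 278 = 2615
Selection 7: 2615 + 278 = 2893
Selection 8: 2893 + 278 = 3171 → 3171 − 2978 = 193
Selection 9: 193 + 278 = 471
Selection 10: 471 + 278 = 749
Selection 11: 749 + 278 = 1027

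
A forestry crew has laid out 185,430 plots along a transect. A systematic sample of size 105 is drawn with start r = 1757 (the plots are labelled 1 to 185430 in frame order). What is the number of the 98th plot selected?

173059

k = 185430/105 = 1766
98th selection = r + (98−1)·k = 1757 + 97×1766 = 1757 + 171302 = 173059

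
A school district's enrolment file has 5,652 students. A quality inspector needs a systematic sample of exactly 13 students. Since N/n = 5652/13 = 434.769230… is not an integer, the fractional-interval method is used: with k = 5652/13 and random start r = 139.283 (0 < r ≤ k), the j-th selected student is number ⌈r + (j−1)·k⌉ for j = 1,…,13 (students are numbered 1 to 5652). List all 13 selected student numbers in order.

140, 575, 1009, 1444, 1879, 2314, 2748, 3183, 3618, 4053, 4487, 4922, 5357

j=1: r + 0k = 139.283 → ⌈·⌉ = 140
j=2: r + 1k = 574.052230… → ⌈·⌉ = 575
j=3: r + 2k = 1008.821461… → ⌈·⌉ = 1009
j=4: r + 3k = 1443.590692… → ⌈·⌉ = 1444
j=5: r + 4k = 1878.359923… → ⌈·⌉ = 1879
j=6: r + 5k = 2313.129153… → ⌈·⌉ = 2314
j=7: r + 6k = 2747.898384… → ⌈·⌉ = 2748
j=8: r + 7k = 3182.667615… → ⌈·⌉ = 3183
j=9: r + 8k = 3617.436846… → ⌈·⌉ = 3618
j=10: r + 9k = 4052.206076… → ⌈·⌉ = 4053
j=11: r + 10k = 4486.975307… → ⌈·⌉ = 4487
j=12: r + 11k = 4921.744538… → ⌈·⌉ = 4922
j=13: r + 12k = 5356.513769… → ⌈·⌉ = 5357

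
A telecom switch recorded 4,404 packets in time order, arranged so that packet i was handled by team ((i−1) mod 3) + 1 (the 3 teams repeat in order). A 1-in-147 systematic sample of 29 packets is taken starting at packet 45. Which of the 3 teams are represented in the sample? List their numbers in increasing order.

Consecutive selections differ by k = 147, so their team numbers differ by 147 mod 3 = 0.
gcd(147, 3) = 3, so the sample visits 3/3 = 1 distinct residues mod 3.
Start 45 is team 3; the teams hit are 3.

3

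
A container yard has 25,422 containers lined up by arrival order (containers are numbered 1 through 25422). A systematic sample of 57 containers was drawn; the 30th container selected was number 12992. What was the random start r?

k = 25422/57 = 446
r = 12992 − (30−1)×446 = 12992 − 12934 = 58

58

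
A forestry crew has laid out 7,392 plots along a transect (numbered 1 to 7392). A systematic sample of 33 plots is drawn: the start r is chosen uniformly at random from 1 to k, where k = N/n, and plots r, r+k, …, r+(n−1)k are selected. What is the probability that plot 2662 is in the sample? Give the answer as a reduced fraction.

1/224

k = 7392/33 = 224.
Plot 2662 is selected iff r ≡ 2662 (mod 224); exactly one such r in {1,…,224}.
Inclusion probability = 1/224.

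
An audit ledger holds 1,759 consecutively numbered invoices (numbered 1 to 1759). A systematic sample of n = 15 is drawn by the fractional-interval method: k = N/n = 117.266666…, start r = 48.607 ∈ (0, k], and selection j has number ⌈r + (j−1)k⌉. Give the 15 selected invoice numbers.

49, 166, 284, 401, 518, 635, 753, 870, 987, 1105, 1222, 1339, 1456, 1574, 1691

j=1: r + 0k = 48.607 → ⌈·⌉ = 49
j=2: r + 1k = 165.873666… → ⌈·⌉ = 166
j=3: r + 2k = 283.140333… → ⌈·⌉ = 284
j=4: r + 3k = 400.407 → ⌈·⌉ = 401
j=5: r + 4k = 517.673666… → ⌈·⌉ = 518
j=6: r + 5k = 634.940333… → ⌈·⌉ = 635
j=7: r + 6k = 752.207 → ⌈·⌉ = 753
j=8: r + 7k = 869.473666… → ⌈·⌉ = 870
j=9: r + 8k = 986.740333… → ⌈·⌉ = 987
j=10: r + 9k = 1104.007 → ⌈·⌉ = 1105
j=11: r + 10k = 1221.273666… → ⌈·⌉ = 1222
j=12: r + 11k = 1338.540333… → ⌈·⌉ = 1339
j=13: r + 12k = 1455.807 → ⌈·⌉ = 1456
j=14: r + 13k = 1573.073666… → ⌈·⌉ = 1574
j=15: r + 14k = 1690.340333… → ⌈·⌉ = 1691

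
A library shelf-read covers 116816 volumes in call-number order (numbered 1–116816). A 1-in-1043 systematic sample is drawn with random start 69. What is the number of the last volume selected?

115842

k = 1043
112th selection = r + (112−1)·k = 69 + 111×1043 = 69 + 115773 = 115842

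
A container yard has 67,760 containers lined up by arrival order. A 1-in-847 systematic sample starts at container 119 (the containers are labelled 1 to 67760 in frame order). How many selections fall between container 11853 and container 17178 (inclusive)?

7

k = 847
First selection ≥ 11853: 119 + ⌈(11853−119)/847⌉·847 = 119 + 14×847 = 11977
Last selection ≤ 17178: 119 + ⌊(17178−119)/847⌋·847 = 119 + 20×847 = 17059
Count = 20 − 14 + 1 = 7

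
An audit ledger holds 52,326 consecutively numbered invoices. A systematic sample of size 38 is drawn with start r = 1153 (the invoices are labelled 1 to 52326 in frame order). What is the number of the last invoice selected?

k = 52326/38 = 1377
38th selection = r + (38−1)·k = 1153 + 37×1377 = 1153 + 50949 = 52102

52102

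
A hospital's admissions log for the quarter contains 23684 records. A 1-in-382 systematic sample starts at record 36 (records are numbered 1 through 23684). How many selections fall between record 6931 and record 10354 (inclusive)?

9

k = 382
First selection ≥ 6931: 36 + ⌈(6931−36)/382⌉·382 = 36 + 19×382 = 7294
Last selection ≤ 10354: 36 + ⌊(10354−36)/382⌋·382 = 36 + 27×382 = 10350
Count = 27 − 19 + 1 = 9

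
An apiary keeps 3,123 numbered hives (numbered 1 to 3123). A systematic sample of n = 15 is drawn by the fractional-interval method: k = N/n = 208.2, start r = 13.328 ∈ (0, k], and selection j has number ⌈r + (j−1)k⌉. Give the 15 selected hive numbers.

j=1: r + 0k = 13.328 → ⌈·⌉ = 14
j=2: r + 1k = 221.528 → ⌈·⌉ = 222
j=3: r + 2k = 429.728 → ⌈·⌉ = 430
j=4: r + 3k = 637.928 → ⌈·⌉ = 638
j=5: r + 4k = 846.128 → ⌈·⌉ = 847
j=6: r + 5k = 1054.328 → ⌈·⌉ = 1055
j=7: r + 6k = 1262.528 → ⌈·⌉ = 1263
j=8: r + 7k = 1470.728 → ⌈·⌉ = 1471
j=9: r + 8k = 1678.928 → ⌈·⌉ = 1679
j=10: r + 9k = 1887.128 → ⌈·⌉ = 1888
j=11: r + 10k = 2095.328 → ⌈·⌉ = 2096
j=12: r + 11k = 2303.528 → ⌈·⌉ = 2304
j=13: r + 12k = 2511.728 → ⌈·⌉ = 2512
j=14: r + 13k = 2719.928 → ⌈·⌉ = 2720
j=15: r + 14k = 2928.128 → ⌈·⌉ = 2929

14, 222, 430, 638, 847, 1055, 1263, 1471, 1679, 1888, 2096, 2304, 2512, 2720, 2929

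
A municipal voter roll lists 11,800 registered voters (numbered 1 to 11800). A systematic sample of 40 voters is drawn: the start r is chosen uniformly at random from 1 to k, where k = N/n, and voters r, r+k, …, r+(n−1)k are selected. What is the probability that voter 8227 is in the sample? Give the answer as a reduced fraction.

k = 11800/40 = 295.
Voter 8227 is selected iff r ≡ 8227 (mod 295); exactly one such r in {1,…,295}.
Inclusion probability = 1/295.

1/295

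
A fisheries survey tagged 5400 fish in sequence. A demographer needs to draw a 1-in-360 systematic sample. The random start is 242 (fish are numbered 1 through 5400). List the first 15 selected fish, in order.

242, 602, 962, 1322, 1682, 2042, 2402, 2762, 3122, 3482, 3842, 4202, 4562, 4922, 5282

fish 1: 242
fish 2: 242 + 360 = 602
fish 3: 602 + 360 = 962
fish 4: 962 + 360 = 1322
fish 5: 1322 + 360 = 1682
fish 6: 1682 + 360 = 2042
fish 7: 2042 + 360 = 2402
fish 8: 2402 + 360 = 2762
fish 9: 2762 + 360 = 3122
fish 10: 3122 + 360 = 3482
fish 11: 3482 + 360 = 3842
fish 12: 3842 + 360 = 4202
fish 13: 4202 + 360 = 4562
fish 14: 4562 + 360 = 4922
fish 15: 4922 + 360 = 5282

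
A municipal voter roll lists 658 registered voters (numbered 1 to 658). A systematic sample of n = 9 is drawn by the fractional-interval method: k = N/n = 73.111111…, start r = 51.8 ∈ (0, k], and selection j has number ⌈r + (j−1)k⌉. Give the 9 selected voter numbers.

52, 125, 199, 272, 345, 418, 491, 564, 637

j=1: r + 0k = 51.8 → ⌈·⌉ = 52
j=2: r + 1k = 124.911111… → ⌈·⌉ = 125
j=3: r + 2k = 198.022222… → ⌈·⌉ = 199
j=4: r + 3k = 271.133333… → ⌈·⌉ = 272
j=5: r + 4k = 344.244444… → ⌈·⌉ = 345
j=6: r + 5k = 417.355555… → ⌈·⌉ = 418
j=7: r + 6k = 490.466666… → ⌈·⌉ = 491
j=8: r + 7k = 563.577777… → ⌈·⌉ = 564
j=9: r + 8k = 636.688888… → ⌈·⌉ = 637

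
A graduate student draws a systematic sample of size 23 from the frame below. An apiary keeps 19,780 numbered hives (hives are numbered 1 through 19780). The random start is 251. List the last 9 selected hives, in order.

k = N/n = 19780/23 = 860
15th selection = 251 + 14×860 = 12291
16th: 12291 + 860 = 13151
17th: 13151 + 860 = 14011
18th: 14011 + 860 = 14871
19th: 14871 + 860 = 15731
20th: 15731 + 860 = 16591
21st: 16591 + 860 = 17451
22nd: 17451 + 860 = 18311
23rd: 18311 + 860 = 19171

12291, 13151, 14011, 14871, 15731, 16591, 17451, 18311, 19171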